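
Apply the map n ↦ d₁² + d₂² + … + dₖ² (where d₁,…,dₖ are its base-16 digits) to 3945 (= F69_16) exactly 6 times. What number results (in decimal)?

146

3945 = (15,6,9)_16 → 15² + 6² + 9² = 225 + 36 + 81 = 342
342 = (1,5,6)_16 → 1² + 5² + 6² = 1 + 25 + 36 = 62
62 = (3,14)_16 → 3² + 14² = 9 + 196 = 205
205 = (12,13)_16 → 12² + 13² = 144 + 169 = 313
313 = (1,3,9)_16 → 1² + 3² + 9² = 1 + 9 + 81 = 91
91 = (5,11)_16 → 5² + 11² = 25 + 121 = 146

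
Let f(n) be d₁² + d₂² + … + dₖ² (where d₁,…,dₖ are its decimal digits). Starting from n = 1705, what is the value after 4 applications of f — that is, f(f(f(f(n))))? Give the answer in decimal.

61

1705 → 75
75 → 74
74 → 65
65 → 61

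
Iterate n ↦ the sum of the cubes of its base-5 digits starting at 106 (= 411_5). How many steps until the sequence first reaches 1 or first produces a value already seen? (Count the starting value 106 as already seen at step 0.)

6

106 = (4,1,1)_5 → 4³ + 1³ + 1³ = 66
66 = (2,3,1)_5 → 2³ + 3³ + 1³ = 36
36 = (1,2,1)_5 → 1³ + 2³ + 1³ = 10
10 = (2,0)_5 → 2³ + 0³ = 8
8 = (1,3)_5 → 1³ + 3³ = 28
28 = (1,0,3)_5 → 1³ + 0³ + 3³ = 28  — 28 repeats.
That took 6 steps.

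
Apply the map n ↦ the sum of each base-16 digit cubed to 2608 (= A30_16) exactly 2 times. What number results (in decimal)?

91

2608 = (10,3,0)_16 → 1027
1027 = (4,0,3)_16 → 91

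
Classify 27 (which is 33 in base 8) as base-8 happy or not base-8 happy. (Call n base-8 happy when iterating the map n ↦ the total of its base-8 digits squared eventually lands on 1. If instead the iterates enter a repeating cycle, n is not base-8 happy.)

base-8 happy

27 = (3,3)_8 → 3² + 3² = 9 + 9 = 18
18 = (2,2)_8 → 2² + 2² = 4 + 4 = 8
8 = (1,0)_8 → 1² + 0² = 1 + 0 = 1  — reached 1.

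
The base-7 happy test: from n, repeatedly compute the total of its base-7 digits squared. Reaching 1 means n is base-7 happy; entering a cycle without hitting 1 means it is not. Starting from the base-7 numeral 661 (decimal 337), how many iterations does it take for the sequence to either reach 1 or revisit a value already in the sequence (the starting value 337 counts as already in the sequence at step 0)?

7

337 = (6,6,1)_7 → 6² + 6² + 1² = 73
73 = (1,3,3)_7 → 1² + 3² + 3² = 19
19 = (2,5)_7 → 2² + 5² = 29
29 = (4,1)_7 → 4² + 1² = 17
17 = (2,3)_7 → 2² + 3² = 13
13 = (1,6)_7 → 1² + 6² = 37
37 = (5,2)_7 → 5² + 2² = 29  — 29 repeats.
That took 7 steps.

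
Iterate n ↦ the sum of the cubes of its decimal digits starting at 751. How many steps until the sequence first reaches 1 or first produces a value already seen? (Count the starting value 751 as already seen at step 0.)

751 → 7³ + 5³ + 1³ = 469
469 → 4³ + 6³ + 9³ = 1009
1009 → 1³ + 0³ + 0³ + 9³ = 730
730 → 7³ + 3³ + 0³ = 370
370 → 3³ + 7³ + 0³ = 370  — 370 repeats.
That took 5 steps.

5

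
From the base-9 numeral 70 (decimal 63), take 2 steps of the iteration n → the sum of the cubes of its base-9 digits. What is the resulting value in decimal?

73

63 = (7,0)_9 → 7³ + 0³ = 343
343 = (4,2,1)_9 → 4³ + 2³ + 1³ = 73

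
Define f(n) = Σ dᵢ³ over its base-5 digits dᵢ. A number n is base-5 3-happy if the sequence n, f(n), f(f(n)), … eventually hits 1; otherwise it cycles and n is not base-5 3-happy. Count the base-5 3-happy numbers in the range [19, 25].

1

19: 19 → 91 → 55 → 9 → 65 → 35 → 9  — not base-5 3-happy
20: 20 → 64 → 80 → 28 → 28  — not base-5 3-happy
21: 21 → 65 → 35 → 9 → 65  — not base-5 3-happy
22: 22 → 72 → 80 → 28 → 28  — not base-5 3-happy
23: 23 → 91 → 55 → 9 → 65 → 35 → 9  — not base-5 3-happy
24: 24 → 128 → 28 → 28  — not base-5 3-happy
25: 25 → 1  — base-5 3-happy
base-5 3-happy: 25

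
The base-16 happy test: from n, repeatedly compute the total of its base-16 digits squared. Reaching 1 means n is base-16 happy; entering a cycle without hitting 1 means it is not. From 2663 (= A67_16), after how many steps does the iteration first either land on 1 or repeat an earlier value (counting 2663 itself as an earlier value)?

14

2663 = (10,6,7)_16 → 10² + 6² + 7² = 185
185 = (11,9)_16 → 11² + 9² = 202
202 = (12,10)_16 → 12² + 10² = 244
244 = (15,4)_16 → 15² + 4² = 241
241 = (15,1)_16 → 15² + 1² = 226
226 = (14,2)_16 → 14² + 2² = 200
200 = (12,8)_16 → 12² + 8² = 208
208 = (13,0)_16 → 13² + 0² = 169
169 = (10,9)_16 → 10² + 9² = 181
181 = (11,5)_16 → 11² + 5² = 146
146 = (9,2)_16 → 9² + 2² = 85
85 = (5,5)_16 → 5² + 5² = 50
50 = (3,2)_16 → 3² + 2² = 13
13 = (13)_16 → 13² = 169  — 169 repeats.
That took 14 steps.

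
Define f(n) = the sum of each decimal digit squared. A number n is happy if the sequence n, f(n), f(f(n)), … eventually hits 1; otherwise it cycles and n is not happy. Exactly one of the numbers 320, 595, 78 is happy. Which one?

320

320: 320 → 13 → 10 → 1  — reaches 1 (happy)
595: 595 → 131 → 11 → 2 → 4 → 16 → 37 → 58 → 89 → 145 → 42 → 20 → 4  — repeats 4 (not happy)
78: 78 → 113 → 11 → 2 → 4 → 16 → 37 → 58 → 89 → 145 → 42 → 20 → 4  — repeats 4 (not happy)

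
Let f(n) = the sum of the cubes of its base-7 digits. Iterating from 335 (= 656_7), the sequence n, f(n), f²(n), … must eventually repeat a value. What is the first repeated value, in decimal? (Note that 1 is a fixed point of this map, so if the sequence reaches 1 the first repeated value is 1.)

335 = (6,5,6)_7 → 6³ + 5³ + 6³ = 557
557 = (1,4,2,4)_7 → 1³ + 4³ + 2³ + 4³ = 137
137 = (2,5,4)_7 → 2³ + 5³ + 4³ = 197
197 = (4,0,1)_7 → 4³ + 0³ + 1³ = 65
65 = (1,2,2)_7 → 1³ + 2³ + 2³ = 17
17 = (2,3)_7 → 2³ + 3³ = 35
35 = (5,0)_7 → 5³ + 0³ = 125
125 = (2,3,6)_7 → 2³ + 3³ + 6³ = 251
251 = (5,0,6)_7 → 5³ + 0³ + 6³ = 341
341 = (6,6,5)_7 → 6³ + 6³ + 5³ = 557  — 557 already appeared earlier.

557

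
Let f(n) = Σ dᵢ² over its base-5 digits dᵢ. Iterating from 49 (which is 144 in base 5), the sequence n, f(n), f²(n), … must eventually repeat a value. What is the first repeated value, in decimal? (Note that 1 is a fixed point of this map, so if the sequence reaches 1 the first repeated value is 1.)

1

49 = (1,4,4)_5 → 1² + 4² + 4² = 33
33 = (1,1,3)_5 → 1² + 1² + 3² = 11
11 = (2,1)_5 → 2² + 1² = 5
5 = (1,0)_5 → 1² + 0² = 1  — reached the fixed point 1.
1 → 1, so 1 is the first repeated value.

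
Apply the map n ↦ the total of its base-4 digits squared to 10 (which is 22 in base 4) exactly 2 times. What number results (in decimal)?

4

10 = (2,2)_4 → 2² + 2² = 4 + 4 = 8
8 = (2,0)_4 → 2² + 0² = 4 + 0 = 4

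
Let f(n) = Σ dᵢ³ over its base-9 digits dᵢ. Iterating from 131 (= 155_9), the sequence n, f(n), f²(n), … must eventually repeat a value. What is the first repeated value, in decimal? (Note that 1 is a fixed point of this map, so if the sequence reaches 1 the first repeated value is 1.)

131 = (1,5,5)_9 → 1³ + 5³ + 5³ = 251
251 = (3,0,8)_9 → 3³ + 0³ + 8³ = 539
539 = (6,5,8)_9 → 6³ + 5³ + 8³ = 853
853 = (1,1,4,7)_9 → 1³ + 1³ + 4³ + 7³ = 409
409 = (5,0,4)_9 → 5³ + 0³ + 4³ = 189
189 = (2,3,0)_9 → 2³ + 3³ + 0³ = 35
35 = (3,8)_9 → 3³ + 8³ = 539  — 539 already appeared earlier.

539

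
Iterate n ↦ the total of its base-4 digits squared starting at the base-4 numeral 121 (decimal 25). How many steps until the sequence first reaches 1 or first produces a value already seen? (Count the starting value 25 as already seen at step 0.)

5

25 = (1,2,1)_4 → 1² + 2² + 1² = 1 + 4 + 1 = 6
6 = (1,2)_4 → 1² + 2² = 1 + 4 = 5
5 = (1,1)_4 → 1² + 1² = 1 + 1 = 2
2 = (2)_4 → 2² = 4
4 = (1,0)_4 → 1² + 0² = 1 + 0 = 1  — reached 1.
That took 5 steps.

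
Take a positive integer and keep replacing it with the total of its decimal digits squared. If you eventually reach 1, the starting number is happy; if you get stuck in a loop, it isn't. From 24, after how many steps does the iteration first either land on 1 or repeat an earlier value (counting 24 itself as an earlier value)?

9

24 → 20
20 → 4
4 → 16
16 → 37
37 → 58
58 → 89
89 → 145
145 → 42
42 → 20  — 20 repeats.
That took 9 steps.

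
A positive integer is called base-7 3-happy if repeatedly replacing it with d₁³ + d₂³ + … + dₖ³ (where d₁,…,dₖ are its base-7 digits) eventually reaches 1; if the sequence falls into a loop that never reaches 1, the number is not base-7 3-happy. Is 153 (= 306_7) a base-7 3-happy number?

153 = (3,0,6)_7 → 3³ + 0³ + 6³ = 27 + 0 + 216 = 243
243 = (4,6,5)_7 → 4³ + 6³ + 5³ = 64 + 216 + 125 = 405
405 = (1,1,1,6)_7 → 1³ + 1³ + 1³ + 6³ = 1 + 1 + 1 + 216 = 219
219 = (4,3,2)_7 → 4³ + 3³ + 2³ = 64 + 27 + 8 = 99
99 = (2,0,1)_7 → 2³ + 0³ + 1³ = 8 + 0 + 1 = 9
9 = (1,2)_7 → 1³ + 2³ = 1 + 8 = 9  — 9 already seen; the sequence cycles without reaching 1.

not base-7 3-happy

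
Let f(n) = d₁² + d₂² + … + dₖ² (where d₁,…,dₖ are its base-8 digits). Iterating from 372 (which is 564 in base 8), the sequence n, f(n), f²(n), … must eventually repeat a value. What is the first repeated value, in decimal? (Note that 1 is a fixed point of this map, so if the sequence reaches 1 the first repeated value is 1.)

372 = (5,6,4)_8 → 5² + 6² + 4² = 77
77 = (1,1,5)_8 → 1² + 1² + 5² = 27
27 = (3,3)_8 → 3² + 3² = 18
18 = (2,2)_8 → 2² + 2² = 8
8 = (1,0)_8 → 1² + 0² = 1  — reached the fixed point 1.
1 → 1, so 1 is the first repeated value.

1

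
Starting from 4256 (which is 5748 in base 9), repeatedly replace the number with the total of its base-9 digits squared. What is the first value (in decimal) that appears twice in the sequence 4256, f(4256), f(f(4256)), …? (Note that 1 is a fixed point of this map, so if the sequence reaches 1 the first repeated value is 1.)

4256 = (5,7,4,8)_9 → 5² + 7² + 4² + 8² = 154
154 = (1,8,1)_9 → 1² + 8² + 1² = 66
66 = (7,3)_9 → 7² + 3² = 58
58 = (6,4)_9 → 6² + 4² = 52
52 = (5,7)_9 → 5² + 7² = 74
74 = (8,2)_9 → 8² + 2² = 68
68 = (7,5)_9 → 7² + 5² = 74  — 74 already appeared earlier.

74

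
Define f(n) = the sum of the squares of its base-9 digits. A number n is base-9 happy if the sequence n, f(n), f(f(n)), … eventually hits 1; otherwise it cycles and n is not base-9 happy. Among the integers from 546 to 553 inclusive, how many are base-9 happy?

546: 546 → 108 → 10 → 2 → 4 → 16 → 50 → 50  (repeats 50)
547: 547 → 121 → 33 → 45 → 25 → 53 → 89 → 65 → 53  (repeats 53)
548: 548 → 136 → 38 → 20 → 8 → 64 → 50 → 50  (repeats 50)
549: 549 → 85 → 17 → 65 → 53 → 89 → 65  (repeats 65)
550: 550 → 86 → 26 → 68 → 74 → 68  (repeats 68)
551: 551 → 89 → 65 → 53 → 89  (repeats 89)
552: 552 → 94 → 18 → 4 → 16 → 50 → 50  (repeats 50)
553: 553 → 101 → 9 → 1  (reaches 1)
base-9 happy: 553

1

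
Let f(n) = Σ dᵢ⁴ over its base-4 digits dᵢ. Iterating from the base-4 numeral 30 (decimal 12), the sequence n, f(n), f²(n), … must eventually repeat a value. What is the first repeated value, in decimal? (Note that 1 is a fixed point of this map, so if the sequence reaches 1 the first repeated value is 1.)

81

12 = (3,0)_4 → 3⁴ + 0⁴ = 81
81 = (1,1,0,1)_4 → 1⁴ + 1⁴ + 0⁴ + 1⁴ = 3
3 = (3)_4 → 3⁴ = 81  — 81 already appeared earlier.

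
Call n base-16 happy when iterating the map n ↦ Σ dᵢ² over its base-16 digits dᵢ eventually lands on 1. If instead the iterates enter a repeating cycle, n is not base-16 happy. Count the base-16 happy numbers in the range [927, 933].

1

927: 927 → 315 → 131 → 73 → 97 → 37 → 29 → 170 → 200 → 208 → 169 → 181 → 146 → 85 → 50 → 13 → 169  (repeats 169)
928: 928 → 109 → 205 → 313 → 91 → 146 → 85 → 50 → 13 → 169 → 181 → 146  (repeats 146)
929: 929 → 110 → 232 → 260 → 17 → 2 → 4 → 16 → 1  (reaches 1)
930: 930 → 113 → 50 → 13 → 169 → 181 → 146 → 85 → 50  (repeats 50)
931: 931 → 118 → 85 → 50 → 13 → 169 → 181 → 146 → 85  (repeats 85)
932: 932 → 125 → 218 → 269 → 170 → 200 → 208 → 169 → 181 → 146 → 85 → 50 → 13 → 169  (repeats 169)
933: 933 → 134 → 100 → 52 → 25 → 82 → 29 → 170 → 200 → 208 → 169 → 181 → 146 → 85 → 50 → 13 → 169  (repeats 169)
base-16 happy: 929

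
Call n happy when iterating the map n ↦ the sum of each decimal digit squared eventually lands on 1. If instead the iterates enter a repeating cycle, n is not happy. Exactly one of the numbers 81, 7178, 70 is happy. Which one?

81: 81 → 65 → 61 → 37 → 58 → 89 → 145 → 42 → 20 → 4 → 16 → 37  — repeats 37 (not happy)
7178: 7178 → 163 → 46 → 52 → 29 → 85 → 89 → 145 → 42 → 20 → 4 → 16 → 37 → 58 → 89  — repeats 89 (not happy)
70: 70 → 49 → 97 → 130 → 10 → 1  — reaches 1 (happy)

70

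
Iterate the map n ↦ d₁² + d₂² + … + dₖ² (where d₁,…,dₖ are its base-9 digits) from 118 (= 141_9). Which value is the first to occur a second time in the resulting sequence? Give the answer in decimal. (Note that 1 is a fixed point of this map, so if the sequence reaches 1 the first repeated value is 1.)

118 = (1,4,1)_9 → 1² + 4² + 1² = 18
18 = (2,0)_9 → 2² + 0² = 4
4 = (4)_9 → 4² = 16
16 = (1,7)_9 → 1² + 7² = 50
50 = (5,5)_9 → 5² + 5² = 50  — 50 already appeared earlier.

50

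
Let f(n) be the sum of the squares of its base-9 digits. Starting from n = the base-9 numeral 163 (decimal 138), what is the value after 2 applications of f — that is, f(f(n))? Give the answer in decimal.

26

138 = (1,6,3)_9 → 1² + 6² + 3² = 46
46 = (5,1)_9 → 5² + 1² = 26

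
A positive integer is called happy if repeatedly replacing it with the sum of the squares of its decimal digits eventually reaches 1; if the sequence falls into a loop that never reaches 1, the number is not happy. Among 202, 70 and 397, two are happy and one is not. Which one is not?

202: 202 → 8 → 64 → 52 → 29 → 85 → 89 → 145 → 42 → 20 → 4 → 16 → 37 → 58 → 89  — repeats 89 (not happy)
70: 70 → 49 → 97 → 130 → 10 → 1  — reaches 1 (happy)
397: 397 → 139 → 91 → 82 → 68 → 100 → 1  — reaches 1 (happy)

202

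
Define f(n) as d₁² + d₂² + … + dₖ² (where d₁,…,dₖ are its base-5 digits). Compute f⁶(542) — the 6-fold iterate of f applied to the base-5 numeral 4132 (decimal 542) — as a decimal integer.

4

542 = (4,1,3,2)_5 → 4² + 1² + 3² + 2² = 30
30 = (1,1,0)_5 → 1² + 1² + 0² = 2
2 = (2)_5 → 2² = 4
4 = (4)_5 → 4² = 16
16 = (3,1)_5 → 3² + 1² = 10
10 = (2,0)_5 → 2² + 0² = 4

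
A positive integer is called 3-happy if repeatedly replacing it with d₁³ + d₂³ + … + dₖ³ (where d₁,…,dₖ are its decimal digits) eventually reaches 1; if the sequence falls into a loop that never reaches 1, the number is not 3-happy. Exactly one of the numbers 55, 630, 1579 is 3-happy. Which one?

1579

55: 55 → 250 → 133 → 55  — repeats 55 (not 3-happy)
630: 630 → 243 → 99 → 1458 → 702 → 351 → 153 → 153  — repeats 153 (not 3-happy)
1579: 1579 → 1198 → 1243 → 100 → 1  — reaches 1 (3-happy)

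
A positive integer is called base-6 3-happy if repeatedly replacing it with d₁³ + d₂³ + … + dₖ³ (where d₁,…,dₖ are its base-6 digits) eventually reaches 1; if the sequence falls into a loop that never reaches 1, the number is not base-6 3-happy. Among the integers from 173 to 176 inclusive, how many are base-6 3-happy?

3

173: 173 → 253 → 3 → 27 → 91 → 36 → 1  (reaches 1)
174: 174 → 189 → 153 → 92 → 43 → 3 → 27 → 91 → 36 → 1  (reaches 1)
175: 175 → 190 → 190  (repeats 190)
176: 176 → 197 → 258 → 3 → 27 → 91 → 36 → 1  (reaches 1)
base-6 3-happy: 173, 174, 176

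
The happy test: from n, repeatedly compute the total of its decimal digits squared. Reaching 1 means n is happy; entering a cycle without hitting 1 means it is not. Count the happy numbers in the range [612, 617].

1

612: 612 → 41 → 17 → 50 → 25 → 29 → 85 → 89 → 145 → 42 → 20 → 4 → 16 → 37 → 58 → 89  — not happy
613: 613 → 46 → 52 → 29 → 85 → 89 → 145 → 42 → 20 → 4 → 16 → 37 → 58 → 89  — not happy
614: 614 → 53 → 34 → 25 → 29 → 85 → 89 → 145 → 42 → 20 → 4 → 16 → 37 → 58 → 89  — not happy
615: 615 → 62 → 40 → 16 → 37 → 58 → 89 → 145 → 42 → 20 → 4 → 16  — not happy
616: 616 → 73 → 58 → 89 → 145 → 42 → 20 → 4 → 16 → 37 → 58  — not happy
617: 617 → 86 → 100 → 1  — happy
happy: 617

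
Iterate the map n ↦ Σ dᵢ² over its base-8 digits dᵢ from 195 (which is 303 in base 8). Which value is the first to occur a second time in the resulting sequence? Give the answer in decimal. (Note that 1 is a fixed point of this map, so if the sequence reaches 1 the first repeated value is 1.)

1

195 = (3,0,3)_8 → 3² + 0² + 3² = 18
18 = (2,2)_8 → 2² + 2² = 8
8 = (1,0)_8 → 1² + 0² = 1  — reached the fixed point 1.
1 → 1, so 1 is the first repeated value.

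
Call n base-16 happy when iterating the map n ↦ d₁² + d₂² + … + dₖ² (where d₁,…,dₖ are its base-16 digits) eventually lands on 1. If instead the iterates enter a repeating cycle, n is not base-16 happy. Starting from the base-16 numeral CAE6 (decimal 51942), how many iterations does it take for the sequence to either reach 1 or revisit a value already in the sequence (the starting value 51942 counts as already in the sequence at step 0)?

10

51942 = (12,10,14,6)_16 → 12² + 10² + 14² + 6² = 476
476 = (1,13,12)_16 → 1² + 13² + 12² = 314
314 = (1,3,10)_16 → 1² + 3² + 10² = 110
110 = (6,14)_16 → 6² + 14² = 232
232 = (14,8)_16 → 14² + 8² = 260
260 = (1,0,4)_16 → 1² + 0² + 4² = 17
17 = (1,1)_16 → 1² + 1² = 2
2 = (2)_16 → 2² = 4
4 = (4)_16 → 4² = 16
16 = (1,0)_16 → 1² + 0² = 1  — reached 1.
That took 10 steps.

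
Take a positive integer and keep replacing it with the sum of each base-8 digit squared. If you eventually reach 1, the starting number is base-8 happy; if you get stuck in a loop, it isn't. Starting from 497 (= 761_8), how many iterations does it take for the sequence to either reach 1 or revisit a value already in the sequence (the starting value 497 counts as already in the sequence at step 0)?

497 = (7,6,1)_8 → 86
86 = (1,2,6)_8 → 41
41 = (5,1)_8 → 26
26 = (3,2)_8 → 13
13 = (1,5)_8 → 26  — 26 repeats.
That took 5 steps.

5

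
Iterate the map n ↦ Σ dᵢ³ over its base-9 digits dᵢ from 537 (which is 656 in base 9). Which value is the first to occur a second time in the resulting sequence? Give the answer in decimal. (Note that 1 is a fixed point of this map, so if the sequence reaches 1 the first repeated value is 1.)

27

537 = (6,5,6)_9 → 557
557 = (6,7,8)_9 → 1071
1071 = (1,4,2,0)_9 → 73
73 = (8,1)_9 → 513
513 = (6,3,0)_9 → 243
243 = (3,0,0)_9 → 27
27 = (3,0)_9 → 27  — 27 already appeared earlier.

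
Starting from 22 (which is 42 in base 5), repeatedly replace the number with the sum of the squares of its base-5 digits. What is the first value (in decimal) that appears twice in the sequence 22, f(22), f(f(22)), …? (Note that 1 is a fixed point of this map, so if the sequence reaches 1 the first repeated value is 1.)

22 = (4,2)_5 → 4² + 2² = 16 + 4 = 20
20 = (4,0)_5 → 4² + 0² = 16 + 0 = 16
16 = (3,1)_5 → 3² + 1² = 9 + 1 = 10
10 = (2,0)_5 → 2² + 0² = 4 + 0 = 4
4 = (4)_5 → 4² = 16  — 16 already appeared earlier.

16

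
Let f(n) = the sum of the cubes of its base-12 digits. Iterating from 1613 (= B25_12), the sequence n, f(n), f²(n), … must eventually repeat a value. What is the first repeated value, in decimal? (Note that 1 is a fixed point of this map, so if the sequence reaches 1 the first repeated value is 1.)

1613 = (11,2,5)_12 → 11³ + 2³ + 5³ = 1464
1464 = (10,2,0)_12 → 10³ + 2³ + 0³ = 1008
1008 = (7,0,0)_12 → 7³ + 0³ + 0³ = 343
343 = (2,4,7)_12 → 2³ + 4³ + 7³ = 415
415 = (2,10,7)_12 → 2³ + 10³ + 7³ = 1351
1351 = (9,4,7)_12 → 9³ + 4³ + 7³ = 1136
1136 = (7,10,8)_12 → 7³ + 10³ + 8³ = 1855
1855 = (1,0,10,7)_12 → 1³ + 0³ + 10³ + 7³ = 1344
1344 = (9,4,0)_12 → 9³ + 4³ + 0³ = 793
793 = (5,6,1)_12 → 5³ + 6³ + 1³ = 342
342 = (2,4,6)_12 → 2³ + 4³ + 6³ = 288
288 = (2,0,0)_12 → 2³ + 0³ + 0³ = 8
8 = (8)_12 → 8³ = 512
512 = (3,6,8)_12 → 3³ + 6³ + 8³ = 755
755 = (5,2,11)_12 → 5³ + 2³ + 11³ = 1464  — 1464 already appeared earlier.

1464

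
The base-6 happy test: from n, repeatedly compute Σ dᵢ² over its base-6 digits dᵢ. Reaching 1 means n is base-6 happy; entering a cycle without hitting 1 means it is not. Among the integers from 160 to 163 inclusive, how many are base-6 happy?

160: 160 → 36 → 1  (reaches 1)
161: 161 → 45 → 11 → 26 → 20 → 13 → 5 → 25 → 17 → 29 → 41 → 26  (repeats 26)
162: 162 → 25 → 17 → 29 → 41 → 26 → 20 → 13 → 5 → 25  (repeats 25)
163: 163 → 26 → 20 → 13 → 5 → 25 → 17 → 29 → 41 → 26  (repeats 26)
base-6 happy: 160

1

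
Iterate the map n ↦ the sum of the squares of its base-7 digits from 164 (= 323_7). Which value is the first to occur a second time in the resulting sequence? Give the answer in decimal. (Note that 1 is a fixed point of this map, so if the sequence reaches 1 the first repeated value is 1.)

164 = (3,2,3)_7 → 22
22 = (3,1)_7 → 10
10 = (1,3)_7 → 10  — 10 already appeared earlier.

10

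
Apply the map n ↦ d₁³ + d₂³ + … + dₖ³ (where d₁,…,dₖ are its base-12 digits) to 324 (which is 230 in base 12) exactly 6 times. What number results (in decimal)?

593

324 = (2,3,0)_12 → 2³ + 3³ + 0³ = 8 + 27 + 0 = 35
35 = (2,11)_12 → 2³ + 11³ = 8 + 1331 = 1339
1339 = (9,3,7)_12 → 9³ + 3³ + 7³ = 729 + 27 + 343 = 1099
1099 = (7,7,7)_12 → 7³ + 7³ + 7³ = 343 + 343 + 343 = 1029
1029 = (7,1,9)_12 → 7³ + 1³ + 9³ = 343 + 1 + 729 = 1073
1073 = (7,5,5)_12 → 7³ + 5³ + 5³ = 343 + 125 + 125 = 593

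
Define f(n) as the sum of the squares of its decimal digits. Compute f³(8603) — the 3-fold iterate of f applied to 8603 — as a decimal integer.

68

8603 → 109
109 → 82
82 → 68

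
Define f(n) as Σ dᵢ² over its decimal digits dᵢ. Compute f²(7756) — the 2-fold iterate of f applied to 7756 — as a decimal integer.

107

7756 → 159
159 → 107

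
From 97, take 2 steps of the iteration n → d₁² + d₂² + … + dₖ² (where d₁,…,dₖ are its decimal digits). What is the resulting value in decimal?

10

97 → 9² + 7² = 130
130 → 1² + 3² + 0² = 10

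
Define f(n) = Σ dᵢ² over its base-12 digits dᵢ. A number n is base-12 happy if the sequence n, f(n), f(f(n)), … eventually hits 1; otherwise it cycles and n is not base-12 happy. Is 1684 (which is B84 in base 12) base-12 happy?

1684 = (11,8,4)_12 → 11² + 8² + 4² = 201
201 = (1,4,9)_12 → 1² + 4² + 9² = 98
98 = (8,2)_12 → 8² + 2² = 68
68 = (5,8)_12 → 5² + 8² = 89
89 = (7,5)_12 → 7² + 5² = 74
74 = (6,2)_12 → 6² + 2² = 40
40 = (3,4)_12 → 3² + 4² = 25
25 = (2,1)_12 → 2² + 1² = 5
5 = (5)_12 → 5² = 25  — 25 already seen; the sequence cycles without reaching 1.

not base-12 happy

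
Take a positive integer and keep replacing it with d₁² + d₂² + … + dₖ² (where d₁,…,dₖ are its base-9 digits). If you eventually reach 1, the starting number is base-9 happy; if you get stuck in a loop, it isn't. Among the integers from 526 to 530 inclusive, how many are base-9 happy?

1

526: 526 → 68 → 74 → 68  — not base-9 happy
527: 527 → 77 → 89 → 65 → 53 → 89  — not base-9 happy
528: 528 → 88 → 50 → 50  — not base-9 happy
529: 529 → 101 → 9 → 1  — base-9 happy
530: 530 → 116 → 74 → 68 → 74  — not base-9 happy
base-9 happy: 529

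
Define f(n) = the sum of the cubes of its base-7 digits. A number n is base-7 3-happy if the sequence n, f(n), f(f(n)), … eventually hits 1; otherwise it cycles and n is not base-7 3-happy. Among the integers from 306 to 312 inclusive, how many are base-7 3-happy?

1

306: 306 → 342 → 648 → 282 → 258 → 342  (repeats 342)
307: 307 → 433 → 343 → 1  (reaches 1)
308: 308 → 224 → 128 → 80 → 92 → 218 → 92  (repeats 92)
309: 309 → 225 → 129 → 99 → 9 → 9  (repeats 9)
310: 310 → 232 → 190 → 244 → 496 → 244  (repeats 244)
311: 311 → 251 → 341 → 557 → 137 → 197 → 65 → 17 → 35 → 125 → 251  (repeats 251)
312: 312 → 288 → 342 → 648 → 282 → 258 → 342  (repeats 342)
base-7 3-happy: 307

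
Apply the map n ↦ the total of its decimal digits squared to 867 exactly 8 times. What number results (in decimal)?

37

867 → 8² + 6² + 7² = 64 + 36 + 49 = 149
149 → 1² + 4² + 9² = 1 + 16 + 81 = 98
98 → 9² + 8² = 81 + 64 = 145
145 → 1² + 4² + 5² = 1 + 16 + 25 = 42
42 → 4² + 2² = 16 + 4 = 20
20 → 2² + 0² = 4 + 0 = 4
4 → 4² = 16
16 → 1² + 6² = 1 + 36 = 37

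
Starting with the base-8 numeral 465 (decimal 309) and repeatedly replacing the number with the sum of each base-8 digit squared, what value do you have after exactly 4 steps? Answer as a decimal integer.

309 = (4,6,5)_8 → 77
77 = (1,1,5)_8 → 27
27 = (3,3)_8 → 18
18 = (2,2)_8 → 8

8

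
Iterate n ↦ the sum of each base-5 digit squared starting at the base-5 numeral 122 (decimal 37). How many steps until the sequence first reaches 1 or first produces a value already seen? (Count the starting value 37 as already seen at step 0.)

4

37 = (1,2,2)_5 → 1² + 2² + 2² = 1 + 4 + 4 = 9
9 = (1,4)_5 → 1² + 4² = 1 + 16 = 17
17 = (3,2)_5 → 3² + 2² = 9 + 4 = 13
13 = (2,3)_5 → 2² + 3² = 4 + 9 = 13  — 13 repeats.
That took 4 steps.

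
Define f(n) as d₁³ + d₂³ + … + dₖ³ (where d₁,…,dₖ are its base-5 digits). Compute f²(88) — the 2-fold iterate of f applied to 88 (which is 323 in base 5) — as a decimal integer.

24

88 = (3,2,3)_5 → 3³ + 2³ + 3³ = 62
62 = (2,2,2)_5 → 2³ + 2³ + 2³ = 24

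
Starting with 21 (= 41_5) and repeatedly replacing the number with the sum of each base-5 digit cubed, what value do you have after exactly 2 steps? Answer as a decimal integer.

21 = (4,1)_5 → 4³ + 1³ = 65
65 = (2,3,0)_5 → 2³ + 3³ + 0³ = 35

35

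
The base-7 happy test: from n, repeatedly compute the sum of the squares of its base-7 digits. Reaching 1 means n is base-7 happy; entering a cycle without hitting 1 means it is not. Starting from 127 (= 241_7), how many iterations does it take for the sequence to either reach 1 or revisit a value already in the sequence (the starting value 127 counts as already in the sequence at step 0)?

5

127 = (2,4,1)_7 → 21
21 = (3,0)_7 → 9
9 = (1,2)_7 → 5
5 = (5)_7 → 25
25 = (3,4)_7 → 25  — 25 repeats.
That took 5 steps.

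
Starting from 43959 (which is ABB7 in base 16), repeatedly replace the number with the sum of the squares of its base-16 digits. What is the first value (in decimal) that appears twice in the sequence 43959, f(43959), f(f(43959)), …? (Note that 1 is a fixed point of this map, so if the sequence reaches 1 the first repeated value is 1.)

1

43959 = (10,11,11,7)_16 → 391
391 = (1,8,7)_16 → 114
114 = (7,2)_16 → 53
53 = (3,5)_16 → 34
34 = (2,2)_16 → 8
8 = (8)_16 → 64
64 = (4,0)_16 → 16
16 = (1,0)_16 → 1  — reached the fixed point 1.
1 → 1, so 1 is the first repeated value.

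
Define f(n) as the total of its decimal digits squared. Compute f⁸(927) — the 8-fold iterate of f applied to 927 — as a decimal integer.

145

927 → 9² + 2² + 7² = 81 + 4 + 49 = 134
134 → 1² + 3² + 4² = 1 + 9 + 16 = 26
26 → 2² + 6² = 4 + 36 = 40
40 → 4² + 0² = 16 + 0 = 16
16 → 1² + 6² = 1 + 36 = 37
37 → 3² + 7² = 9 + 49 = 58
58 → 5² + 8² = 25 + 64 = 89
89 → 8² + 9² = 64 + 81 = 145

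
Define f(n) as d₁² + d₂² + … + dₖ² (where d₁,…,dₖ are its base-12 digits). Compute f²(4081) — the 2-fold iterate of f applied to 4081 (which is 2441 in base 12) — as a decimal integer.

10

4081 = (2,4,4,1)_12 → 2² + 4² + 4² + 1² = 4 + 16 + 16 + 1 = 37
37 = (3,1)_12 → 3² + 1² = 9 + 1 = 10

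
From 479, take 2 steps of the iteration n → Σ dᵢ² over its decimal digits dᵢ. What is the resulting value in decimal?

479 → 4² + 7² + 9² = 16 + 49 + 81 = 146
146 → 1² + 4² + 6² = 1 + 16 + 36 = 53

53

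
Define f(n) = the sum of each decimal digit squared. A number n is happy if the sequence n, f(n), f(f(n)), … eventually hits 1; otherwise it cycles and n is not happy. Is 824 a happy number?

not happy

824 → 8² + 2² + 4² = 84
84 → 8² + 4² = 80
80 → 8² + 0² = 64
64 → 6² + 4² = 52
52 → 5² + 2² = 29
29 → 2² + 9² = 85
85 → 8² + 5² = 89
89 → 8² + 9² = 145
145 → 1² + 4² + 5² = 42
42 → 4² + 2² = 20
20 → 2² + 0² = 4
4 → 4² = 16
16 → 1² + 6² = 37
37 → 3² + 7² = 58
58 → 5² + 8² = 89  — 89 already seen; the sequence cycles without reaching 1.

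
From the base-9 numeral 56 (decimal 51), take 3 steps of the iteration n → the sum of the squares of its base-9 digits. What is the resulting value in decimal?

17

51 = (5,6)_9 → 5² + 6² = 25 + 36 = 61
61 = (6,7)_9 → 6² + 7² = 36 + 49 = 85
85 = (1,0,4)_9 → 1² + 0² + 4² = 1 + 0 + 16 = 17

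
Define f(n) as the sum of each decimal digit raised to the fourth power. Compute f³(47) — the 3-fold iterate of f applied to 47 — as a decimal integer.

4514

47 → 2657
2657 → 4338
4338 → 4514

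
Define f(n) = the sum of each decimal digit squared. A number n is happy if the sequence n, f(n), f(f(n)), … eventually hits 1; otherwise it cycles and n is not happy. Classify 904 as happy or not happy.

happy

904 → 9² + 0² + 4² = 97
97 → 9² + 7² = 130
130 → 1² + 3² + 0² = 10
10 → 1² + 0² = 1  — reached 1.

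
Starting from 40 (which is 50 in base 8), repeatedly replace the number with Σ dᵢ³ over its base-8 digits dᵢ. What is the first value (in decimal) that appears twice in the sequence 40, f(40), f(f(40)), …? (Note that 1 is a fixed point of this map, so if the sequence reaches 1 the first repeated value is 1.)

469

40 = (5,0)_8 → 5³ + 0³ = 125 + 0 = 125
125 = (1,7,5)_8 → 1³ + 7³ + 5³ = 1 + 343 + 125 = 469
469 = (7,2,5)_8 → 7³ + 2³ + 5³ = 343 + 8 + 125 = 476
476 = (7,3,4)_8 → 7³ + 3³ + 4³ = 343 + 27 + 64 = 434
434 = (6,6,2)_8 → 6³ + 6³ + 2³ = 216 + 216 + 8 = 440
440 = (6,7,0)_8 → 6³ + 7³ + 0³ = 216 + 343 + 0 = 559
559 = (1,0,5,7)_8 → 1³ + 0³ + 5³ + 7³ = 1 + 0 + 125 + 343 = 469  — 469 already appeared earlier.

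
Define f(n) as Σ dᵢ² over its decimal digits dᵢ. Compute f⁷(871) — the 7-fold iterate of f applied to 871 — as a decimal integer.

871 → 8² + 7² + 1² = 114
114 → 1² + 1² + 4² = 18
18 → 1² + 8² = 65
65 → 6² + 5² = 61
61 → 6² + 1² = 37
37 → 3² + 7² = 58
58 → 5² + 8² = 89

89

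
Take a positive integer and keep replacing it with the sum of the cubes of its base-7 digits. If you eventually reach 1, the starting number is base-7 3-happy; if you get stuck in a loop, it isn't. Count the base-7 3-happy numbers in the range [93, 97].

93: 93 → 225 → 129 → 99 → 9 → 9  (repeats 9)
94: 94 → 244 → 496 → 244  (repeats 244)
95: 95 → 281 → 251 → 341 → 557 → 137 → 197 → 65 → 17 → 35 → 125 → 251  (repeats 251)
96: 96 → 342 → 648 → 282 → 258 → 342  (repeats 342)
97: 97 → 433 → 343 → 1  (reaches 1)
base-7 3-happy: 97

1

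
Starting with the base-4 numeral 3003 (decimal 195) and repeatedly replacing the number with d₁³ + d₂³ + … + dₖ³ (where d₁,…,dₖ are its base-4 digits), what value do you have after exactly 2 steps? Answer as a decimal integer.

195 = (3,0,0,3)_4 → 3³ + 0³ + 0³ + 3³ = 54
54 = (3,1,2)_4 → 3³ + 1³ + 2³ = 36

36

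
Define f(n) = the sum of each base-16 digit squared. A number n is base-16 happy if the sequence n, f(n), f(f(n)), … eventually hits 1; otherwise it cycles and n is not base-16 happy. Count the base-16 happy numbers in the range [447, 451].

1

447: 447 → 347 → 147 → 90 → 125 → 218 → 269 → 170 → 200 → 208 → 169 → 181 → 146 → 85 → 50 → 13 → 169  (repeats 169)
448: 448 → 145 → 82 → 29 → 170 → 200 → 208 → 169 → 181 → 146 → 85 → 50 → 13 → 169  (repeats 169)
449: 449 → 146 → 85 → 50 → 13 → 169 → 181 → 146  (repeats 146)
450: 450 → 149 → 106 → 136 → 128 → 64 → 16 → 1  (reaches 1)
451: 451 → 154 → 181 → 146 → 85 → 50 → 13 → 169 → 181  (repeats 181)
base-16 happy: 450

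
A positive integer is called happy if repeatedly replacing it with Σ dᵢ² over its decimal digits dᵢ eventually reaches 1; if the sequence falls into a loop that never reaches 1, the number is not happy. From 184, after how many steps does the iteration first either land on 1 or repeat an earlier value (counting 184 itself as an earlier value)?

12

184 → 81
81 → 65
65 → 61
61 → 37
37 → 58
58 → 89
89 → 145
145 → 42
42 → 20
20 → 4
4 → 16
16 → 37  — 37 repeats.
That took 12 steps.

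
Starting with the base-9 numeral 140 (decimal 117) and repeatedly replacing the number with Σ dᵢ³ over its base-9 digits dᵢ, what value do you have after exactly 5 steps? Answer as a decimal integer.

27

117 = (1,4,0)_9 → 1³ + 4³ + 0³ = 65
65 = (7,2)_9 → 7³ + 2³ = 351
351 = (4,3,0)_9 → 4³ + 3³ + 0³ = 91
91 = (1,1,1)_9 → 1³ + 1³ + 1³ = 3
3 = (3)_9 → 3³ = 27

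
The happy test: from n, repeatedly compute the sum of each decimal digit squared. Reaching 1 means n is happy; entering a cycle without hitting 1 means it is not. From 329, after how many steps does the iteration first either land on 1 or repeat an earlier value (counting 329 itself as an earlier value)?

329 → 94
94 → 97
97 → 130
130 → 10
10 → 1  — reached 1.
That took 5 steps.

5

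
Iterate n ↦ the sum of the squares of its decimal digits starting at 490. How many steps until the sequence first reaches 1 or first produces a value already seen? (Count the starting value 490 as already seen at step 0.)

490 → 4² + 9² + 0² = 16 + 81 + 0 = 97
97 → 9² + 7² = 81 + 49 = 130
130 → 1² + 3² + 0² = 1 + 9 + 0 = 10
10 → 1² + 0² = 1 + 0 = 1  — reached 1.
That took 4 steps.

4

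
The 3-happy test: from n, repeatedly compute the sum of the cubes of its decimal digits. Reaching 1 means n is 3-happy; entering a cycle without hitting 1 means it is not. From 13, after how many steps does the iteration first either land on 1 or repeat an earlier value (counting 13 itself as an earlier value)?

13 → 1³ + 3³ = 28
28 → 2³ + 8³ = 520
520 → 5³ + 2³ + 0³ = 133
133 → 1³ + 3³ + 3³ = 55
55 → 5³ + 5³ = 250
250 → 2³ + 5³ + 0³ = 133  — 133 repeats.
That took 6 steps.

6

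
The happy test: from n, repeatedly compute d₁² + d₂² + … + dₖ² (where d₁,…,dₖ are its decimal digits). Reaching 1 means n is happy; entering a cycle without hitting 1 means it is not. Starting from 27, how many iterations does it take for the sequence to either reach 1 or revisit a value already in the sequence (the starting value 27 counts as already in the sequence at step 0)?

14

27 → 2² + 7² = 4 + 49 = 53
53 → 5² + 3² = 25 + 9 = 34
34 → 3² + 4² = 9 + 16 = 25
25 → 2² + 5² = 4 + 25 = 29
29 → 2² + 9² = 4 + 81 = 85
85 → 8² + 5² = 64 + 25 = 89
89 → 8² + 9² = 64 + 81 = 145
145 → 1² + 4² + 5² = 1 + 16 + 25 = 42
42 → 4² + 2² = 16 + 4 = 20
20 → 2² + 0² = 4 + 0 = 4
4 → 4² = 16
16 → 1² + 6² = 1 + 36 = 37
37 → 3² + 7² = 9 + 49 = 58
58 → 5² + 8² = 25 + 64 = 89  — 89 repeats.
That took 14 steps.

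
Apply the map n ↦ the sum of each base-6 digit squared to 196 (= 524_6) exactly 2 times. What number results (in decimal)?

11

196 = (5,2,4)_6 → 5² + 2² + 4² = 25 + 4 + 16 = 45
45 = (1,1,3)_6 → 1² + 1² + 3² = 1 + 1 + 9 = 11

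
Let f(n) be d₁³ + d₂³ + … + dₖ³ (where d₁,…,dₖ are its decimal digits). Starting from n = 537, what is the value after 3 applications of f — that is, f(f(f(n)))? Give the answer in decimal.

1242

537 → 5³ + 3³ + 7³ = 125 + 27 + 343 = 495
495 → 4³ + 9³ + 5³ = 64 + 729 + 125 = 918
918 → 9³ + 1³ + 8³ = 729 + 1 + 512 = 1242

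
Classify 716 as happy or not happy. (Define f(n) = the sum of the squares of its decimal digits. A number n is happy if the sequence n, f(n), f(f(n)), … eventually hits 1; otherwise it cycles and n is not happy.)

happy

716 → 7² + 1² + 6² = 86
86 → 8² + 6² = 100
100 → 1² + 0² + 0² = 1  — reached 1.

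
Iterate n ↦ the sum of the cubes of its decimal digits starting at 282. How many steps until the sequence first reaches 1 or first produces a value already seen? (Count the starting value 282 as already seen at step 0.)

282 → 528
528 → 645
645 → 405
405 → 189
189 → 1242
1242 → 81
81 → 513
513 → 153
153 → 153  — 153 repeats.
That took 9 steps.

9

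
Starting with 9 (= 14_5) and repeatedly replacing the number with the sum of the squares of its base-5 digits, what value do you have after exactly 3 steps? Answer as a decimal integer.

9 = (1,4)_5 → 17
17 = (3,2)_5 → 13
13 = (2,3)_5 → 13

13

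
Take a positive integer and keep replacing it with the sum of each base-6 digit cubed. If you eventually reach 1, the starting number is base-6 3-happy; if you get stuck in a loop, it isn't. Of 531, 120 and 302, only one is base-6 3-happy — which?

531

531: 531 → 107 → 258 → 3 → 27 → 91 → 36 → 1  — reaches 1 (base-6 3-happy)
120: 120 → 35 → 250 → 190 → 190  — repeats 190 (not base-6 3-happy)
302: 302 → 25 → 65 → 190 → 190  — repeats 190 (not base-6 3-happy)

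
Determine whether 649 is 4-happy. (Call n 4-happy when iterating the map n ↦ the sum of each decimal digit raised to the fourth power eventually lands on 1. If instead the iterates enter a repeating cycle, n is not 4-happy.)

649 → 8113
8113 → 4179
4179 → 9219
9219 → 13139
13139 → 6725
6725 → 4338
4338 → 4514
4514 → 1138
1138 → 4179  — 4179 already seen; the sequence cycles without reaching 1.

not 4-happy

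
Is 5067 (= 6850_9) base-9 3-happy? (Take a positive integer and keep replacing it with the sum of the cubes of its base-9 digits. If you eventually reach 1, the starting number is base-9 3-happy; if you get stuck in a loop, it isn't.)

not base-9 3-happy

5067 = (6,8,5,0)_9 → 6³ + 8³ + 5³ + 0³ = 216 + 512 + 125 + 0 = 853
853 = (1,1,4,7)_9 → 1³ + 1³ + 4³ + 7³ = 1 + 1 + 64 + 343 = 409
409 = (5,0,4)_9 → 5³ + 0³ + 4³ = 125 + 0 + 64 = 189
189 = (2,3,0)_9 → 2³ + 3³ + 0³ = 8 + 27 + 0 = 35
35 = (3,8)_9 → 3³ + 8³ = 27 + 512 = 539
539 = (6,5,8)_9 → 6³ + 5³ + 8³ = 216 + 125 + 512 = 853  — 853 already seen; the sequence cycles without reaching 1.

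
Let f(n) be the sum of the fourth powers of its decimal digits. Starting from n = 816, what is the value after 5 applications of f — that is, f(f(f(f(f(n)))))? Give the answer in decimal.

816 → 8⁴ + 1⁴ + 6⁴ = 5393
5393 → 5⁴ + 3⁴ + 9⁴ + 3⁴ = 7348
7348 → 7⁴ + 3⁴ + 4⁴ + 8⁴ = 6834
6834 → 6⁴ + 8⁴ + 3⁴ + 4⁴ = 5729
5729 → 5⁴ + 7⁴ + 2⁴ + 9⁴ = 9603

9603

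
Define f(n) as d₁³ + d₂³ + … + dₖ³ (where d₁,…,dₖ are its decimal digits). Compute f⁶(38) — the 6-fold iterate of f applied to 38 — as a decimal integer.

737

38 → 3³ + 8³ = 27 + 512 = 539
539 → 5³ + 3³ + 9³ = 125 + 27 + 729 = 881
881 → 8³ + 8³ + 1³ = 512 + 512 + 1 = 1025
1025 → 1³ + 0³ + 2³ + 5³ = 1 + 0 + 8 + 125 = 134
134 → 1³ + 3³ + 4³ = 1 + 27 + 64 = 92
92 → 9³ + 2³ = 729 + 8 = 737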